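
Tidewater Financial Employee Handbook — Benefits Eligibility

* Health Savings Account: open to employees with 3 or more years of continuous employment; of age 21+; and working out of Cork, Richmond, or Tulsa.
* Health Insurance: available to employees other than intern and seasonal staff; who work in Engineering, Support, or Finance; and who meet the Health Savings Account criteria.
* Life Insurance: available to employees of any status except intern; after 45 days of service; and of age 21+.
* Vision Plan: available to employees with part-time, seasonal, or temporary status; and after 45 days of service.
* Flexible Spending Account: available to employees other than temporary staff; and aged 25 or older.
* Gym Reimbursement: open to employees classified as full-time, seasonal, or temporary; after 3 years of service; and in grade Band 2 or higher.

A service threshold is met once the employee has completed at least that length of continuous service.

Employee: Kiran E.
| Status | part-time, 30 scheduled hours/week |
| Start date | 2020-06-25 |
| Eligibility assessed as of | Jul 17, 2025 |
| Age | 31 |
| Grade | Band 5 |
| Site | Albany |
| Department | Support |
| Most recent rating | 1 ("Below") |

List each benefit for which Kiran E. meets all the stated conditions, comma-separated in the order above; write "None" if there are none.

Life Insurance, Vision Plan, Flexible Spending Account

Service from 2020-06-25 to Jul 17, 2025: 1848 days.
Health Savings Account — service 1848 days ≥ 3 years (≈1095 days) ✓; age 31 ≥ 21 ✓; site Albany ✗ (not Cork, Richmond, or Tulsa) → not eligible.
Health Insurance — status part-time ✓ (not excluded); dept Support ✓; not eligible for Health Savings Account ✗ → not eligible.
Life Insurance — status part-time ✓ (not excluded); service 1848 days ≥ 45 days ✓; age 31 ≥ 21 ✓ → eligible.
Vision Plan — status part-time ✓; service 1848 days ≥ 45 days ✓ → eligible.
Flexible Spending Account — status part-time ✓ (not excluded); age 31 ≥ 25 ✓ → eligible.
Gym Reimbursement — status part-time ✗ (requires full-time, seasonal, or temporary) → not eligible.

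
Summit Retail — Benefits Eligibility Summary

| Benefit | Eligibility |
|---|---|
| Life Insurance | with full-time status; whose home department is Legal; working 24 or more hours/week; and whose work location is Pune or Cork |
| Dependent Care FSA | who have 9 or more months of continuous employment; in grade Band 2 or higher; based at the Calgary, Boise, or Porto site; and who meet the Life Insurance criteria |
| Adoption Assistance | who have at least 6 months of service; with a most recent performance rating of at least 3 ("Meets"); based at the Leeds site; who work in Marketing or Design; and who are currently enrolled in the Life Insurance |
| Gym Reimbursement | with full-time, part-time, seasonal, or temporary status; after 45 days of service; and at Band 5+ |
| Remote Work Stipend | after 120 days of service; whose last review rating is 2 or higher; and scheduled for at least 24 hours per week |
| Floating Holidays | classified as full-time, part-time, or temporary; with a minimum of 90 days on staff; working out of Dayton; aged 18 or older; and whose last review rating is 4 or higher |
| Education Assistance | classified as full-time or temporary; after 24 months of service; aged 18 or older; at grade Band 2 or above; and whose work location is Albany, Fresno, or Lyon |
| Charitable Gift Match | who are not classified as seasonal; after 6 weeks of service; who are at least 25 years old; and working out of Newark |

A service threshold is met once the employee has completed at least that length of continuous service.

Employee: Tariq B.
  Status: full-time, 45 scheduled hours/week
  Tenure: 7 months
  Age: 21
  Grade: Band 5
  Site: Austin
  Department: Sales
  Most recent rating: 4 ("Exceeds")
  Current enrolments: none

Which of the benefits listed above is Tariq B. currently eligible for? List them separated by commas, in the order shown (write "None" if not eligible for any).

Life Insurance — status full-time ✓; dept Sales ✗ → not eligible.
Dependent Care FSA — service 7 months < 9 months ✗ → not eligible.
Adoption Assistance — service 7 months ≥ 6 months ✓; rating 4 ≥ 3 ✓; site Austin ✗ (not Leeds) → not eligible.
Gym Reimbursement — status full-time ✓; service 7 months ≥ 45 days ✓; grade Band 5 ≥ Band 5 ✓ → eligible.
Remote Work Stipend — service 7 months ≥ 120 days ✓; rating 4 ≥ 2 ✓; 45 hrs/wk ≥ 24 ✓ → eligible.
Floating Holidays — status full-time ✓; service 7 months ≥ 90 days ✓; site Austin ✗ (not Dayton) → not eligible.
Education Assistance — status full-time ✓; service 7 months < 24 months ✗ → not eligible.
Charitable Gift Match — status full-time ✓ (not excluded); service 7 months ≥ 6 weeks (≈42 days) ✓; age 21 < 25 ✗ → not eligible.

Gym Reimbursement, Remote Work Stipend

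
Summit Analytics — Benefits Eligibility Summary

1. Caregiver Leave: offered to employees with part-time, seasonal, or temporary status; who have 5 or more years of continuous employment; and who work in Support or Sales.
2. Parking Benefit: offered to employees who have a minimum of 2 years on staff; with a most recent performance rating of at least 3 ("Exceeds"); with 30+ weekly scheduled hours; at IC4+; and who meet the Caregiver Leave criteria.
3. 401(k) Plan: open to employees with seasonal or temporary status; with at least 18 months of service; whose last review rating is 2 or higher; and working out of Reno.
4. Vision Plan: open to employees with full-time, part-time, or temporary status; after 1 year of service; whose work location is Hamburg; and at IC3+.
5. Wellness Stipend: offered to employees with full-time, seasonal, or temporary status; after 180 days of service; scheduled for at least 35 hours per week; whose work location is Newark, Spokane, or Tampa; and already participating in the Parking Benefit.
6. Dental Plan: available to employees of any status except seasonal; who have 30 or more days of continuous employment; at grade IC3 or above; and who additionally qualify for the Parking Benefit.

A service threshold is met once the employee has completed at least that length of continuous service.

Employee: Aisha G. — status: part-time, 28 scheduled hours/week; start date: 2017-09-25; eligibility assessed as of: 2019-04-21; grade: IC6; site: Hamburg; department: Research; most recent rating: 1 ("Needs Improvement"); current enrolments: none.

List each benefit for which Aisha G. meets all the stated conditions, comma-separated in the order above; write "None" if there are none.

Vision Plan

Service from 2017-09-25 to 2019-04-21: 573 days.
Caregiver Leave — status part-time ✓; service 573 days < 5 years (≈1825 days) ✗ → not eligible.
Parking Benefit — service 573 days < 2 years (≈730 days) ✗ → not eligible.
401(k) Plan — status part-time ✗ (requires seasonal or temporary) → not eligible.
Vision Plan — status part-time ✓; service 573 days ≥ 1 year (≈365 days) ✓; site Hamburg ✓; grade IC6 ≥ IC3 ✓ → eligible.
Wellness Stipend — status part-time ✗ (requires full-time, seasonal, or temporary) → not eligible.
Dental Plan — status part-time ✓ (not excluded); service 573 days ≥ 30 days ✓; grade IC6 ≥ IC3 ✓; not eligible for Parking Benefit ✗ → not eligible.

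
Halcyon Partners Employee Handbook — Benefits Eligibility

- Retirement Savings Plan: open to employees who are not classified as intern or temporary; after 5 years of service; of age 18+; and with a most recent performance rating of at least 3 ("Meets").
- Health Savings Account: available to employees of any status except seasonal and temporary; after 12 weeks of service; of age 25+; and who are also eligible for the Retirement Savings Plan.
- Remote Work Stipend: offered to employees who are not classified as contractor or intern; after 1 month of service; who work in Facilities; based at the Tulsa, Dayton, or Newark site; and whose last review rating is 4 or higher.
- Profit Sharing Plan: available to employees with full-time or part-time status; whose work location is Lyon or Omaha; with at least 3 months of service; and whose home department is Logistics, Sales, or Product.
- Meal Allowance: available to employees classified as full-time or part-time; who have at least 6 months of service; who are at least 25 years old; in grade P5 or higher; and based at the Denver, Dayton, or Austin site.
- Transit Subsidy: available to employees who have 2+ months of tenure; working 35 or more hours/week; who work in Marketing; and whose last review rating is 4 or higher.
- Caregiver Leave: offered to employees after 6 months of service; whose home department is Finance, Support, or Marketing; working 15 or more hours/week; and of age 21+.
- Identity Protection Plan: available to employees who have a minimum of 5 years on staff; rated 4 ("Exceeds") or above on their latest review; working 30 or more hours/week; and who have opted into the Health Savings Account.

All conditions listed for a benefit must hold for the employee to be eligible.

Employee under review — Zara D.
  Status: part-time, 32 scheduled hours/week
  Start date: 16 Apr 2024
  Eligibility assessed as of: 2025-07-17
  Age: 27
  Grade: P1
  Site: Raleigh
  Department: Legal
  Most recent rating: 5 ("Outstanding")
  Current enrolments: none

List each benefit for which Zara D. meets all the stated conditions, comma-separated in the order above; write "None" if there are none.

None

Service from 16 Apr 2024 to 2025-07-17: 457 days.
Retirement Savings Plan — status part-time ✓ (not excluded); service 457 days < 5 years (≈1825 days) ✗ → not eligible.
Health Savings Account — status part-time ✓ (not excluded); service 457 days ≥ 12 weeks (≈84 days) ✓; age 27 ≥ 25 ✓; not eligible for Retirement Savings Plan ✗ → not eligible.
Remote Work Stipend — status part-time ✓ (not excluded); service 457 days ≥ 1 month (≈30 days) ✓; dept Legal ✗ → not eligible.
Profit Sharing Plan — status part-time ✓; site Raleigh ✗ (not Lyon or Omaha) → not eligible.
Meal Allowance — status part-time ✓; service 457 days ≥ 6 months (≈180 days) ✓; age 27 ≥ 25 ✓; grade P1 < P5 ✗ → not eligible.
Transit Subsidy — service 457 days ≥ 2 months (≈60 days) ✓; 32 hrs/wk < 35 ✗ → not eligible.
Caregiver Leave — service 457 days ≥ 6 months (≈180 days) ✓; dept Legal ✗ → not eligible.
Identity Protection Plan — service 457 days < 5 years (≈1825 days) ✗ → not eligible.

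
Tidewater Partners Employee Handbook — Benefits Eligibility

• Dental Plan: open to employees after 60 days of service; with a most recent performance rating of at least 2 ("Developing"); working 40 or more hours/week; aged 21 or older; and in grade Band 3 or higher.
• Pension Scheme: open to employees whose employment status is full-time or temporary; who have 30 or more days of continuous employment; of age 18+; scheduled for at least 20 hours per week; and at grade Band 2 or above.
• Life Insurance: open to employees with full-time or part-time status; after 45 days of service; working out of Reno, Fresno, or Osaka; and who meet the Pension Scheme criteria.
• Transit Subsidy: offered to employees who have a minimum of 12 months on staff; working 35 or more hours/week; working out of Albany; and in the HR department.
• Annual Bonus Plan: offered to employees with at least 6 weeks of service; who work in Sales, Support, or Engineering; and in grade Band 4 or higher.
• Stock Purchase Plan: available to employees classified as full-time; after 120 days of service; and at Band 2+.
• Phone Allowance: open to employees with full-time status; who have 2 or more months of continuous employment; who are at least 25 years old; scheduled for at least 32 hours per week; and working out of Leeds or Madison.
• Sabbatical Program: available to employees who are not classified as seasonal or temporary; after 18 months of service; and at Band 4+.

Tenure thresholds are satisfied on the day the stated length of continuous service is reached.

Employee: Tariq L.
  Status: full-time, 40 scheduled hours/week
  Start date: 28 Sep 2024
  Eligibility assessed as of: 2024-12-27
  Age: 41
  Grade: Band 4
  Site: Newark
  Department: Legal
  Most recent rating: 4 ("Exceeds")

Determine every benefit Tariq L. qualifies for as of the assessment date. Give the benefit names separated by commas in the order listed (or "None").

Dental Plan, Pension Scheme

Service from 28 Sep 2024 to 2024-12-27: 90 days.
Dental Plan — service 90 days ≥ 60 days ✓; rating 4 ≥ 2 ✓; 40 hrs/wk ≥ 40 ✓; age 41 ≥ 21 ✓; grade Band 4 ≥ Band 3 ✓ → eligible.
Pension Scheme — status full-time ✓; service 90 days ≥ 30 days ✓; age 41 ≥ 18 ✓; 40 hrs/wk ≥ 20 ✓; grade Band 4 ≥ Band 2 ✓ → eligible.
Life Insurance — status full-time ✓; service 90 days ≥ 45 days ✓; site Newark ✗ (not Reno, Fresno, or Osaka) → not eligible.
Transit Subsidy — service 90 days < 12 months (≈360 days) ✗ → not eligible.
Annual Bonus Plan — service 90 days ≥ 6 weeks (≈42 days) ✓; dept Legal ✗ → not eligible.
Stock Purchase Plan — status full-time ✓; service 90 days < 120 days ✗ → not eligible.
Phone Allowance — status full-time ✓; service 90 days ≥ 2 months (≈60 days) ✓; age 41 ≥ 25 ✓; 40 hrs/wk ≥ 32 ✓; site Newark ✗ (not Leeds or Madison) → not eligible.
Sabbatical Program — status full-time ✓ (not excluded); service 90 days < 18 months (≈540 days) ✗ → not eligible.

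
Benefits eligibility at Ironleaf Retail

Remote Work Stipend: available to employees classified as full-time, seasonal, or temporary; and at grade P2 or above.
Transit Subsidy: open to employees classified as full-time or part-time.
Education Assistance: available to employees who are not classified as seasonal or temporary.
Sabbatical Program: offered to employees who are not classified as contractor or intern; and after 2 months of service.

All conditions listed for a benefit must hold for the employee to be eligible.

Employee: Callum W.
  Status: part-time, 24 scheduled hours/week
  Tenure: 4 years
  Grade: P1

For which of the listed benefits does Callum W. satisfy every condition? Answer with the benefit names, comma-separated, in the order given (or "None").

Transit Subsidy, Education Assistance, Sabbatical Program

Remote Work Stipend — status part-time ✗ (requires full-time, seasonal, or temporary) → not eligible.
Transit Subsidy — status part-time ✓ → eligible.
Education Assistance — status part-time ✓ (not excluded) → eligible.
Sabbatical Program — status part-time ✓ (not excluded); service 4 years ≥ 2 months (≈60 days) ✓ → eligible.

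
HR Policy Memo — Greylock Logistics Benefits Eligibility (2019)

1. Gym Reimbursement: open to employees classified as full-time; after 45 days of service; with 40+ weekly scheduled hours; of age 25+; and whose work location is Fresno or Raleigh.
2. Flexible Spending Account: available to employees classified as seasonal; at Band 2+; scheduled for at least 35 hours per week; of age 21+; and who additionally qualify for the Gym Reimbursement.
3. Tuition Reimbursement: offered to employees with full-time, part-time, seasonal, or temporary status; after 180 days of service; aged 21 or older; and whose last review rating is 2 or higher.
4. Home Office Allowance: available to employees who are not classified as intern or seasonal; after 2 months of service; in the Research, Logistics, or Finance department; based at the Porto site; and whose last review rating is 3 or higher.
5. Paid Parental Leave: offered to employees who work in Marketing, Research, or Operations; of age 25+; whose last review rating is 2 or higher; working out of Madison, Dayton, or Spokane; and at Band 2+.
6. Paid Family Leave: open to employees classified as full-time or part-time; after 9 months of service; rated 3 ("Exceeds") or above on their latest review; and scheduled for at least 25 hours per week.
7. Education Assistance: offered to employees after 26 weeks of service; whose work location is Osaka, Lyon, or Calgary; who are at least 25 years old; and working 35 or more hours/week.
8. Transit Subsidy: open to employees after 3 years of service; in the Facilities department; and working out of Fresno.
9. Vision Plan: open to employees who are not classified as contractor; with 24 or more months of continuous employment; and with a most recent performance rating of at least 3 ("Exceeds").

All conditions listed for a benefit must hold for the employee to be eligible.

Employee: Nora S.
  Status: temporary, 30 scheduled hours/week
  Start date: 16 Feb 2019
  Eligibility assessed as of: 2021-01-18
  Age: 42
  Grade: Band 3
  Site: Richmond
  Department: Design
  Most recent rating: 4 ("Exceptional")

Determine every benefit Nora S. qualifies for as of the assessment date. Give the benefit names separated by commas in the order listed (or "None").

Service from 16 Feb 2019 to 2021-01-18: 702 days.
Gym Reimbursement — status temporary ✗ (requires full-time) → not eligible.
Flexible Spending Account — status temporary ✗ (requires seasonal) → not eligible.
Tuition Reimbursement — status temporary ✓; service 702 days ≥ 180 days ✓; age 42 ≥ 21 ✓; rating 4 ≥ 2 ✓ → eligible.
Home Office Allowance — status temporary ✓ (not excluded); service 702 days ≥ 2 months (≈60 days) ✓; dept Design ✗ → not eligible.
Paid Parental Leave — dept Design ✗ → not eligible.
Paid Family Leave — status temporary ✗ (requires full-time or part-time) → not eligible.
Education Assistance — service 702 days ≥ 26 weeks (≈182 days) ✓; site Richmond ✗ (not Osaka, Lyon, or Calgary) → not eligible.
Transit Subsidy — service 702 days < 3 years (≈1095 days) ✗ → not eligible.
Vision Plan — status temporary ✓ (not excluded); service 702 days < 24 months (≈720 days) ✗ → not eligible.

Tuition Reimbursement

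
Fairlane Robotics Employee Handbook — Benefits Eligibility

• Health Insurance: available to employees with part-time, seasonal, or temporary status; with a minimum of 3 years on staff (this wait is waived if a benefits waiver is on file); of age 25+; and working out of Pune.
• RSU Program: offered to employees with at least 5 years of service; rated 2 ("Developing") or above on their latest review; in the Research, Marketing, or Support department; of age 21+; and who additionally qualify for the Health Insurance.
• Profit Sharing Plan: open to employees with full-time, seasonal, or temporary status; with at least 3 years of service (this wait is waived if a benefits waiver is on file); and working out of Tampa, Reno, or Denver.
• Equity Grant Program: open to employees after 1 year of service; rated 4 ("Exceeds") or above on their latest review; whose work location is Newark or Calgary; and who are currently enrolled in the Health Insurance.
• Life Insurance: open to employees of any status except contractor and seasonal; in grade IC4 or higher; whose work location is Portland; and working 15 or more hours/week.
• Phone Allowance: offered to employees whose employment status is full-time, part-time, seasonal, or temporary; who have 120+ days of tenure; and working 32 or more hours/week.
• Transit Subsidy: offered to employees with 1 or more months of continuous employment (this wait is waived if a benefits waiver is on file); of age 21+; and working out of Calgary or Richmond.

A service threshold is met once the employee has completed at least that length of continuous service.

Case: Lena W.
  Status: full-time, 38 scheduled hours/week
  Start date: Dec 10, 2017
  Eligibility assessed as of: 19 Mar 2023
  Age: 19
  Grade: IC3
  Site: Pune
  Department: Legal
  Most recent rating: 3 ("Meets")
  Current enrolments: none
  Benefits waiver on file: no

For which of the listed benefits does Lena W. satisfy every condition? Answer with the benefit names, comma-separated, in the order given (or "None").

Service from Dec 10, 2017 to 19 Mar 2023: 1925 days.
Health Insurance — status full-time ✗ (requires part-time, seasonal, or temporary) → not eligible.
RSU Program — service 1925 days ≥ 5 years (≈1825 days) ✓; rating 3 ≥ 2 ✓; dept Legal ✗ → not eligible.
Profit Sharing Plan — status full-time ✓; no waiver, service 1925 days ≥ 3 years (≈1095 days) ✓; site Pune ✗ (not Tampa, Reno, or Denver) → not eligible.
Equity Grant Program — service 1925 days ≥ 1 year (≈365 days) ✓; rating 3 < 4 ✗ → not eligible.
Life Insurance — status full-time ✓ (not excluded); grade IC3 < IC4 ✗ → not eligible.
Phone Allowance — status full-time ✓; service 1925 days ≥ 120 days ✓; 38 hrs/wk ≥ 32 ✓ → eligible.
Transit Subsidy — no waiver, service 1925 days ≥ 1 month (≈30 days) ✓; age 19 < 21 ✗ → not eligible.

Phone Allowance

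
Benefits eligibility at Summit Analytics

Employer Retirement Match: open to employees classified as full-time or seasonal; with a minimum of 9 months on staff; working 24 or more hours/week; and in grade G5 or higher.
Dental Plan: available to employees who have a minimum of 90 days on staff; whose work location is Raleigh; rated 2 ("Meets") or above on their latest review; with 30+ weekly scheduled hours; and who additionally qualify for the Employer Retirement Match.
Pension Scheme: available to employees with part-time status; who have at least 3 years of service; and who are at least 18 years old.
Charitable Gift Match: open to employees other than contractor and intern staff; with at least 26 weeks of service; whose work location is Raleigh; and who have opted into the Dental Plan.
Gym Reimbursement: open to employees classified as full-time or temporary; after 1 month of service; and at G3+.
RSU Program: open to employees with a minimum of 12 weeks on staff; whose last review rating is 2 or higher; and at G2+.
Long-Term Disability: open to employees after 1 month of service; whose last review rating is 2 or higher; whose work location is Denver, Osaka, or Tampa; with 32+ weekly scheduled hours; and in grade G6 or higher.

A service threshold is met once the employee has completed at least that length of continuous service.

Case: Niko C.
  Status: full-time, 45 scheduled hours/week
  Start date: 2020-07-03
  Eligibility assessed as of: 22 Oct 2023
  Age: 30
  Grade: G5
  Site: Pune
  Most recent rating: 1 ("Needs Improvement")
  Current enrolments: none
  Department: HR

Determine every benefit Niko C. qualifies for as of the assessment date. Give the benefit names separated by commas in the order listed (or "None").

Service from 2020-07-03 to 22 Oct 2023: 1206 days.
Employer Retirement Match — status full-time ✓; service 1206 days ≥ 9 months (≈270 days) ✓; 45 hrs/wk ≥ 24 ✓; grade G5 ≥ G5 ✓ → eligible.
Dental Plan — service 1206 days ≥ 90 days ✓; site Pune ✗ (not Raleigh) → not eligible.
Pension Scheme — status full-time ✗ (requires part-time) → not eligible.
Charitable Gift Match — status full-time ✓ (not excluded); service 1206 days ≥ 26 weeks (≈182 days) ✓; site Pune ✗ (not Raleigh) → not eligible.
Gym Reimbursement — status full-time ✓; service 1206 days ≥ 1 month (≈30 days) ✓; grade G5 ≥ G3 ✓ → eligible.
RSU Program — service 1206 days ≥ 12 weeks (≈84 days) ✓; rating 1 < 2 ✗ → not eligible.
Long-Term Disability — service 1206 days ≥ 1 month (≈30 days) ✓; rating 1 < 2 ✗ → not eligible.

Employer Retirement Match, Gym Reimbursement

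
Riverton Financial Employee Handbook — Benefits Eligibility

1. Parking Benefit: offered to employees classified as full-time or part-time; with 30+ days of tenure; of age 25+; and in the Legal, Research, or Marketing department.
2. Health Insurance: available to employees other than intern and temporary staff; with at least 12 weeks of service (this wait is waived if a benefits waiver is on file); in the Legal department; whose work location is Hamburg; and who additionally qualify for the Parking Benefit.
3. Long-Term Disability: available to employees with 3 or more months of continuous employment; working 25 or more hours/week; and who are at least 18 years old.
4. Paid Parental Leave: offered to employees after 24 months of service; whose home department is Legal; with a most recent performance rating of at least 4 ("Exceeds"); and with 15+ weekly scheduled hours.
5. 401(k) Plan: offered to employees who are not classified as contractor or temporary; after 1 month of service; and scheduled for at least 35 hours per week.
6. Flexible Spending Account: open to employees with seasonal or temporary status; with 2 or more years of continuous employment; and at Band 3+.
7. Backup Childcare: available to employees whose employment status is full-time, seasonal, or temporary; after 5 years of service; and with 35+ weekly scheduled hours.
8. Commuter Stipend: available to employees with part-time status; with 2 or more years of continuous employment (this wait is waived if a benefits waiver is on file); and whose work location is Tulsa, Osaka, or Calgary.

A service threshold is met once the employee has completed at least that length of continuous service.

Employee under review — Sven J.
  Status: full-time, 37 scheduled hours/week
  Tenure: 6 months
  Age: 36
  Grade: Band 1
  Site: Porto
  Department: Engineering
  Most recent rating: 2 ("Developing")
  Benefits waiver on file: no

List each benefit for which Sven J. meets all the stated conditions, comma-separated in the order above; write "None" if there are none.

Long-Term Disability, 401(k) Plan

Parking Benefit — status full-time ✓; service 6 months ≥ 30 days ✓; age 36 ≥ 25 ✓; dept Engineering ✗ → not eligible.
Health Insurance — status full-time ✓ (not excluded); no waiver, service 6 months ≥ 12 weeks (≈84 days) ✓; dept Engineering ✗ → not eligible.
Long-Term Disability — service 6 months ≥ 3 months ✓; 37 hrs/wk ≥ 25 ✓; age 36 ≥ 18 ✓ → eligible.
Paid Parental Leave — service 6 months < 24 months ✗ → not eligible.
401(k) Plan — status full-time ✓ (not excluded); service 6 months ≥ 1 month ✓; 37 hrs/wk ≥ 35 ✓ → eligible.
Flexible Spending Account — status full-time ✗ (requires seasonal or temporary) → not eligible.
Backup Childcare — status full-time ✓; service 6 months < 5 years (≈1825 days) ✗ → not eligible.
Commuter Stipend — status full-time ✗ (requires part-time) → not eligible.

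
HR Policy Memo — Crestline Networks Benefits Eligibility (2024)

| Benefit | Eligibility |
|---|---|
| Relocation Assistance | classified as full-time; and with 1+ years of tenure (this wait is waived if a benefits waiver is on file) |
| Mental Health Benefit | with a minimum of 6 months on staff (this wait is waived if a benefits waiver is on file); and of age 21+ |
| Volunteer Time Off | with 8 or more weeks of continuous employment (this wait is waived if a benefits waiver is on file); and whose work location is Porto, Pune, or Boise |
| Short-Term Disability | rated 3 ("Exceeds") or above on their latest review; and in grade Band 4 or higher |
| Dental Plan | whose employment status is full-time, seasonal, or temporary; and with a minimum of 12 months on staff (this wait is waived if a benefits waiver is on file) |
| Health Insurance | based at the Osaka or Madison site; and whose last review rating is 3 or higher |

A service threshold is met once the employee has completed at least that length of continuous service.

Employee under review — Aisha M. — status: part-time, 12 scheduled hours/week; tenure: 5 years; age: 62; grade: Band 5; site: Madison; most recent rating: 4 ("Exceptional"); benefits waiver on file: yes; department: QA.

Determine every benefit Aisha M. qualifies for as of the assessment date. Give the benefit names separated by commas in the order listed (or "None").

Relocation Assistance — status part-time ✗ (requires full-time) → not eligible.
Mental Health Benefit — benefits waiver on file ✓; age 62 ≥ 21 ✓ → eligible.
Volunteer Time Off — benefits waiver on file ✓; site Madison ✗ (not Porto, Pune, or Boise) → not eligible.
Short-Term Disability — rating 4 ≥ 3 ✓; grade Band 5 ≥ Band 4 ✓ → eligible.
Dental Plan — status part-time ✗ (requires full-time, seasonal, or temporary) → not eligible.
Health Insurance — site Madison ✓; rating 4 ≥ 3 ✓ → eligible.

Mental Health Benefit, Short-Term Disability, Health Insurance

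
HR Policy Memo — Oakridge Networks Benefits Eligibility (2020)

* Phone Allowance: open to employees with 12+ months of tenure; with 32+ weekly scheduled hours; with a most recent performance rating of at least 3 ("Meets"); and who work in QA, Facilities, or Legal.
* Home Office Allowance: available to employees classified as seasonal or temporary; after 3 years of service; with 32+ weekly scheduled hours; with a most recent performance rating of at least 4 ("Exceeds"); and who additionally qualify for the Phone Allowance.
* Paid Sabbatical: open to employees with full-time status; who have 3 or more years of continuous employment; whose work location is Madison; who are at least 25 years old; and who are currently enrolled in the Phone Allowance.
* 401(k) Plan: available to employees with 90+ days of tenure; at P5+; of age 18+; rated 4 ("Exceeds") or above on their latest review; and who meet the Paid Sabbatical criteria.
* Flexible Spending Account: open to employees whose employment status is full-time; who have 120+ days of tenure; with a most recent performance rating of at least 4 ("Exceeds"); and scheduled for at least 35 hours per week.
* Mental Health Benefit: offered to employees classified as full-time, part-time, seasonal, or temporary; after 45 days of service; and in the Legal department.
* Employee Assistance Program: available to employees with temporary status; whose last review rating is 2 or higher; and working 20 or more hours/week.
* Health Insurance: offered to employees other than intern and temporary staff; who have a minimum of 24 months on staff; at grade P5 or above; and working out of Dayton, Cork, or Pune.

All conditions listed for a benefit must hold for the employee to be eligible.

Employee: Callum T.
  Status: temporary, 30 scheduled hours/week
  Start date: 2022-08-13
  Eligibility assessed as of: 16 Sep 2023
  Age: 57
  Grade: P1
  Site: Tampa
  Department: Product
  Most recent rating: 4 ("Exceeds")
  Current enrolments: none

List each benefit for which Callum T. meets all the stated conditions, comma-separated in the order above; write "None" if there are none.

Employee Assistance Program

Service from 2022-08-13 to 16 Sep 2023: 399 days.
Phone Allowance — service 399 days ≥ 12 months (≈360 days) ✓; 30 hrs/wk < 32 ✗ → not eligible.
Home Office Allowance — status temporary ✓; service 399 days < 3 years (≈1095 days) ✗ → not eligible.
Paid Sabbatical — status temporary ✗ (requires full-time) → not eligible.
401(k) Plan — service 399 days ≥ 90 days ✓; grade P1 < P5 ✗ → not eligible.
Flexible Spending Account — status temporary ✗ (requires full-time) → not eligible.
Mental Health Benefit — status temporary ✓; service 399 days ≥ 45 days ✓; dept Product ✗ → not eligible.
Employee Assistance Program — status temporary ✓; rating 4 ≥ 2 ✓; 30 hrs/wk ≥ 20 ✓ → eligible.
Health Insurance — status temporary ✗ (excluded) → not eligible.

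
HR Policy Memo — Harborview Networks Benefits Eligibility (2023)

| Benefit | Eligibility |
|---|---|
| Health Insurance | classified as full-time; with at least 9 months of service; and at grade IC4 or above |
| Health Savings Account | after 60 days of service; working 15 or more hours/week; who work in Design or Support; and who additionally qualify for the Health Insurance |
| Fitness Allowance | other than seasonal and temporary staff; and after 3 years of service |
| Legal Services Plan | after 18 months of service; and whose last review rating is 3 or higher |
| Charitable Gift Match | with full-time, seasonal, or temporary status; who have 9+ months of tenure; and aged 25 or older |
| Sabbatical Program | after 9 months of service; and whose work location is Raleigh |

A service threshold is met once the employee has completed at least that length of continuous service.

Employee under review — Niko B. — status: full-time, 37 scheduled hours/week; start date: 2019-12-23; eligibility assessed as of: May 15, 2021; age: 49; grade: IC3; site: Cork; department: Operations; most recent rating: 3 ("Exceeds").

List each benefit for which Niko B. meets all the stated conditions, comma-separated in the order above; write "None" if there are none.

Service from 2019-12-23 to May 15, 2021: 509 days.
Health Insurance — status full-time ✓; service 509 days ≥ 9 months (≈270 days) ✓; grade IC3 < IC4 ✗ → not eligible.
Health Savings Account — service 509 days ≥ 60 days ✓; 37 hrs/wk ≥ 15 ✓; dept Operations ✗ → not eligible.
Fitness Allowance — status full-time ✓ (not excluded); service 509 days < 3 years (≈1095 days) ✗ → not eligible.
Legal Services Plan — service 509 days < 18 months (≈540 days) ✗ → not eligible.
Charitable Gift Match — status full-time ✓; service 509 days ≥ 9 months (≈270 days) ✓; age 49 ≥ 25 ✓ → eligible.
Sabbatical Program — service 509 days ≥ 9 months (≈270 days) ✓; site Cork ✗ (not Raleigh) → not eligible.

Charitable Gift Match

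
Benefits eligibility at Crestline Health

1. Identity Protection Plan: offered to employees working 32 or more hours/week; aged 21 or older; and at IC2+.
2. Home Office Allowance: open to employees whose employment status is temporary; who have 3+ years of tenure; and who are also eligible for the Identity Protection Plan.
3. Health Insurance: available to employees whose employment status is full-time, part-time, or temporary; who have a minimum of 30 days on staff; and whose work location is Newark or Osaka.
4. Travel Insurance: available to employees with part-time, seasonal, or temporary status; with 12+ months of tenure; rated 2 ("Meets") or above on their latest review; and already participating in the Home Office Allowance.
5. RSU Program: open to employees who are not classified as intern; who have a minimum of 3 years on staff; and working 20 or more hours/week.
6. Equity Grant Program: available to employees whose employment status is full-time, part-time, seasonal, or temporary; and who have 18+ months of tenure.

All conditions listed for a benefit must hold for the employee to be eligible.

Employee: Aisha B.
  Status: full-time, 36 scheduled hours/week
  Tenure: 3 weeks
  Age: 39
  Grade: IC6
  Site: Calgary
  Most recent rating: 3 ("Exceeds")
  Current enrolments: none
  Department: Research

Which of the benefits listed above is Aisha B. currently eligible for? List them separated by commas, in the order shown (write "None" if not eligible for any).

Identity Protection Plan

Identity Protection Plan — 36 hrs/wk ≥ 32 ✓; age 39 ≥ 21 ✓; grade IC6 ≥ IC2 ✓ → eligible.
Home Office Allowance — status full-time ✗ (requires temporary) → not eligible.
Health Insurance — status full-time ✓; service 3 weeks < 30 days ✗ → not eligible.
Travel Insurance — status full-time ✗ (requires part-time, seasonal, or temporary) → not eligible.
RSU Program — status full-time ✓ (not excluded); service 3 weeks < 3 years (≈1095 days) ✗ → not eligible.
Equity Grant Program — status full-time ✓; service 3 weeks < 18 months (≈540 days) ✗ → not eligible.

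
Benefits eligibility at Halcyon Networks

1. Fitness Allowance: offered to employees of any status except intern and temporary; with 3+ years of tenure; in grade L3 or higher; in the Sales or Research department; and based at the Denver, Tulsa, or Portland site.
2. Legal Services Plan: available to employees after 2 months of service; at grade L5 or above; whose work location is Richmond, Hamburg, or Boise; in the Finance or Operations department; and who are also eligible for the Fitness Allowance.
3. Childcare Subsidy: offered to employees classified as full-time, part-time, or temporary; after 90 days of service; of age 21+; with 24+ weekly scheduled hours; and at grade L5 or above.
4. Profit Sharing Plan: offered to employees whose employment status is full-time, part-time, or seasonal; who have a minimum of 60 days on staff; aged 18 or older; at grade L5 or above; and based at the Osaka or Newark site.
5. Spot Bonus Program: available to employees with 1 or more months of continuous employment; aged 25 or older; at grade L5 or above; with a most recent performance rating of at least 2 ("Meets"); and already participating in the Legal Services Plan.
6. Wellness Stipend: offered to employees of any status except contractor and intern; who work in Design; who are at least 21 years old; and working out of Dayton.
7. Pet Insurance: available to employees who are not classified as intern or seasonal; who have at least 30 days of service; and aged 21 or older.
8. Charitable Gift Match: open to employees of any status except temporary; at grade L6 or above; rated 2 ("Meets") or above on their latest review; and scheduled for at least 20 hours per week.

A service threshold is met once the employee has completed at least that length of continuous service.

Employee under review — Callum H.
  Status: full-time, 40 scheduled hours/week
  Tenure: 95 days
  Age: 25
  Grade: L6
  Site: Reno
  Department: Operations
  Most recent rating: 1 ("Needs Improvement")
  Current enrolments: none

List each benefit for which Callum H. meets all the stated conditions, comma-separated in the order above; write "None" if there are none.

Fitness Allowance — status full-time ✓ (not excluded); service 95 days < 3 years (≈1095 days) ✗ → not eligible.
Legal Services Plan — service 95 days ≥ 2 months (≈60 days) ✓; grade L6 ≥ L5 ✓; site Reno ✗ (not Richmond, Hamburg, or Boise) → not eligible.
Childcare Subsidy — status full-time ✓; service 95 days ≥ 90 days ✓; age 25 ≥ 21 ✓; 40 hrs/wk ≥ 24 ✓; grade L6 ≥ L5 ✓ → eligible.
Profit Sharing Plan — status full-time ✓; service 95 days ≥ 60 days ✓; age 25 ≥ 18 ✓; grade L6 ≥ L5 ✓; site Reno ✗ (not Osaka or Newark) → not eligible.
Spot Bonus Program — service 95 days ≥ 1 month (≈30 days) ✓; age 25 ≥ 25 ✓; grade L6 ≥ L5 ✓; rating 1 < 2 ✗ → not eligible.
Wellness Stipend — status full-time ✓ (not excluded); dept Operations ✗ → not eligible.
Pet Insurance — status full-time ✓ (not excluded); service 95 days ≥ 30 days ✓; age 25 ≥ 21 ✓ → eligible.
Charitable Gift Match — status full-time ✓ (not excluded); grade L6 ≥ L6 ✓; rating 1 < 2 ✗ → not eligible.

Childcare Subsidy, Pet Insurance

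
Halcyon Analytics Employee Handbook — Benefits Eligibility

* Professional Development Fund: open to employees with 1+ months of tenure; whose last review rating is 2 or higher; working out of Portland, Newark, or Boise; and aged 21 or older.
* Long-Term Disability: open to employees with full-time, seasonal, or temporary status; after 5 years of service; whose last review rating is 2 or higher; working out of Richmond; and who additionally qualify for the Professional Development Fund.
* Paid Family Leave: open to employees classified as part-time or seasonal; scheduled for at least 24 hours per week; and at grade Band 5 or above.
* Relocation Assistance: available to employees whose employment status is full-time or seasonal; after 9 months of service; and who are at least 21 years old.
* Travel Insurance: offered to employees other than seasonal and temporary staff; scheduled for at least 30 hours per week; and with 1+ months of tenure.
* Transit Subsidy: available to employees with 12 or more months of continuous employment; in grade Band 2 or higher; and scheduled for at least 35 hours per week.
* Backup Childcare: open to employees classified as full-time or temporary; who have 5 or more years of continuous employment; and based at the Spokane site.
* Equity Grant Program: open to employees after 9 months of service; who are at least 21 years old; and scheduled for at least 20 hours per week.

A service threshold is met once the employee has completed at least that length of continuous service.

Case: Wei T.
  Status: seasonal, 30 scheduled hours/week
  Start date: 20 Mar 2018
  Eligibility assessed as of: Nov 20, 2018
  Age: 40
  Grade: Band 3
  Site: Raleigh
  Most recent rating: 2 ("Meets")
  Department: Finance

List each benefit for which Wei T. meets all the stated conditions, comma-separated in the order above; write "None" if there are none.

None

Service from 20 Mar 2018 to Nov 20, 2018: 245 days.
Professional Development Fund — service 245 days ≥ 1 month (≈30 days) ✓; rating 2 ≥ 2 ✓; site Raleigh ✗ (not Portland, Newark, or Boise) → not eligible.
Long-Term Disability — status seasonal ✓; service 245 days < 5 years (≈1825 days) ✗ → not eligible.
Paid Family Leave — status seasonal ✓; 30 hrs/wk ≥ 24 ✓; grade Band 3 < Band 5 ✗ → not eligible.
Relocation Assistance — status seasonal ✓; service 245 days < 9 months (≈270 days) ✗ → not eligible.
Travel Insurance — status seasonal ✗ (excluded) → not eligible.
Transit Subsidy — service 245 days < 12 months (≈360 days) ✗ → not eligible.
Backup Childcare — status seasonal ✗ (requires full-time or temporary) → not eligible.
Equity Grant Program — service 245 days < 9 months (≈270 days) ✗ → not eligible.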